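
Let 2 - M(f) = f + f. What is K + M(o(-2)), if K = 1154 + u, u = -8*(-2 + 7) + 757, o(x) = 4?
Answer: 1865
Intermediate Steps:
u = 717 (u = -8*5 + 757 = -40 + 757 = 717)
M(f) = 2 - 2*f (M(f) = 2 - (f + f) = 2 - 2*f)
K = 1871 (K = 1154 + 717 = 1871)
K + M(o(-2)) = 1871 + (2 - 2*4) = 1871 + (2 - 8) = 1871 - 6 = 1865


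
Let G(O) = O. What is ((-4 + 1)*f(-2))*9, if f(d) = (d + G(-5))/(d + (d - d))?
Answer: -189/2 ≈ -94.500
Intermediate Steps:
f(d) = (-5 + d)/d (f(d) = (d - 5)/(d + (d - d)) = (-5 + d)/(d + 0) = (-5 + d)/d)
((-4 + 1)*f(-2))*9 = ((-4 + 1)*((-5 - 2)/(-2)))*9 = -(-3)*(-7)/2*9 = -3*7/2*9 = -21/2*9 = -189/2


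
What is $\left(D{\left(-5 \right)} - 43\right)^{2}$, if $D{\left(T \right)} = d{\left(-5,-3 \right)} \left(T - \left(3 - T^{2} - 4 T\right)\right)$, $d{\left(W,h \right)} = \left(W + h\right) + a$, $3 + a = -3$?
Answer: $1$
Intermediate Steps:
$a = -6$ ($a = -3 - 3 = -6$)
$d{\left(W,h \right)} = -6 + W + h$ ($d{\left(W,h \right)} = \left(W + h\right) - 6 = -6 + W + h$)
$D{\left(T \right)} = 42 - 70 T - 14 T^{2}$ ($D{\left(T \right)} = \left(-6 - 5 - 3\right) \left(T - \left(3 - T^{2} - 4 T\right)\right) = - 14 \left(T + \left(-3 + T^{2} + 4 T\right)\right) = - 14 \left(-3 + T^{2} + 5 T\right) = 42 - 70 T - 14 T^{2}$)
$\left(D{\left(-5 \right)} - 43\right)^{2} = \left(\left(42 - -350 - 14 \left(-5\right)^{2}\right) - 43\right)^{2} = \left(\left(42 + 350 - 350\right) - 43\right)^{2} = \left(42 - 43\right)^{2} = \left(-1\right)^{2} = 1$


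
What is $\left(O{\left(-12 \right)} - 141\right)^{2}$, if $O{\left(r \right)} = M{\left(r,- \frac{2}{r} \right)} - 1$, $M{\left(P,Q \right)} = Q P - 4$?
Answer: $21904$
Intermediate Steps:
$M{\left(P,Q \right)} = -4 + P Q$ ($M{\left(P,Q \right)} = P Q - 4 = -4 + P Q$)
$O{\left(r \right)} = -7$ ($O{\left(r \right)} = \left(-4 + r \left(- \frac{2}{r}\right)\right) - 1 = \left(-4 - 2\right) - 1 = -6 - 1 = -7$)
$\left(O{\left(-12 \right)} - 141\right)^{2} = \left(-7 - 141\right)^{2} = \left(-148\right)^{2} = 21904$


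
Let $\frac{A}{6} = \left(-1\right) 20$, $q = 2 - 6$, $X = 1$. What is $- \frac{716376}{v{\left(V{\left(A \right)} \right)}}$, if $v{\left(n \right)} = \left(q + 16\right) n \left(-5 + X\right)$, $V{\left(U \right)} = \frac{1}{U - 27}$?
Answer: $- \frac{4387803}{2} \approx -2.1939 \cdot 10^{6}$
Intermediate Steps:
$q = -4$
$A = -120$ ($A = 6 \left(\left(-1\right) 20\right) = 6 \left(-20\right) = -120$)
$V{\left(U \right)} = \frac{1}{-27 + U}$
$v{\left(n \right)} = - 48 n$ ($v{\left(n \right)} = \left(-4 + 16\right) n \left(-5 + 1\right) = 12 n \left(-4\right) = 12 \left(- 4 n\right) = - 48 n$)
$- \frac{716376}{v{\left(V{\left(A \right)} \right)}} = - \frac{716376}{\left(-48\right) \frac{1}{-27 - 120}} = - \frac{716376}{\left(-48\right) \frac{1}{-147}} = - \frac{716376}{\left(-48\right) \left(- \frac{1}{147}\right)} = - \frac{716376}{\frac{16}{49}} = \left(-716376\right) \frac{49}{16} = - \frac{4387803}{2}$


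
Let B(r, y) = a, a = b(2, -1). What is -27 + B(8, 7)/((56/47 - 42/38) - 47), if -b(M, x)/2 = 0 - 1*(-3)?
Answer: -562890/20947 ≈ -26.872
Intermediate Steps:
b(M, x) = -6 (b(M, x) = -2*(0 - 1*(-3)) = -2*(0 + 3) = -2*3 = -6)
a = -6
B(r, y) = -6
-27 + B(8, 7)/((56/47 - 42/38) - 47) = -27 - 6/((56/47 - 42/38) - 47) = -27 - 6/((56*(1/47) - 42*1/38) - 47) = -27 - 6/((56/47 - 21/19) - 47) = -27 - 6/(77/893 - 47) = -27 - 6/(-41894/893) = -27 - 893/41894*(-6) = -27 + 2679/20947 = -562890/20947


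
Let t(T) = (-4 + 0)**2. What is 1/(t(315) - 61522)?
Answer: -1/61506 ≈ -1.6259e-5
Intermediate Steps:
t(T) = 16 (t(T) = (-4)**2 = 16)
1/(t(315) - 61522) = 1/(16 - 61522) = 1/(-61506) = -1/61506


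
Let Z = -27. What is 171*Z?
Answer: -4617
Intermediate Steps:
171*Z = 171*(-27) = -4617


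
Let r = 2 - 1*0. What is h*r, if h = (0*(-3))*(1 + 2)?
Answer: 0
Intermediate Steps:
r = 2 (r = 2 + 0 = 2)
h = 0 (h = 0*3 = 0)
h*r = 0*2 = 0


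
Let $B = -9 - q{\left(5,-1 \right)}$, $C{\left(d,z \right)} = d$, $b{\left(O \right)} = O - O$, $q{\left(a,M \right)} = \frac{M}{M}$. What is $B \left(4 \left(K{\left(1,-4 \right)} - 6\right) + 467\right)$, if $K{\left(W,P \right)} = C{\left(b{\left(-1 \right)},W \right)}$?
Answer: $-4430$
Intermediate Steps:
$q{\left(a,M \right)} = 1$
$b{\left(O \right)} = 0$
$B = -10$ ($B = -9 - 1 = -10$)
$K{\left(W,P \right)} = 0$
$B \left(4 \left(K{\left(1,-4 \right)} - 6\right) + 467\right) = - 10 \left(4 \left(0 - 6\right) + 467\right) = - 10 \left(4 \left(-6\right) + 467\right) = - 10 \left(-24 + 467\right) = \left(-10\right) 443 = -4430$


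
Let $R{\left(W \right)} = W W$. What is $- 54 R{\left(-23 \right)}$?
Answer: $-28566$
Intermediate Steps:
$R{\left(W \right)} = W^{2}$
$- 54 R{\left(-23 \right)} = - 54 \left(-23\right)^{2} = \left(-54\right) 529 = -28566$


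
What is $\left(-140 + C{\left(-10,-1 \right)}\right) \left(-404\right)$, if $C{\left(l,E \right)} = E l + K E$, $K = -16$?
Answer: $46056$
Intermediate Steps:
$C{\left(l,E \right)} = - 16 E + E l$ ($C{\left(l,E \right)} = E l - 16 E = - 16 E + E l$)
$\left(-140 + C{\left(-10,-1 \right)}\right) \left(-404\right) = \left(-140 - \left(-16 - 10\right)\right) \left(-404\right) = \left(-140 - -26\right) \left(-404\right) = \left(-140 + 26\right) \left(-404\right) = \left(-114\right) \left(-404\right) = 46056$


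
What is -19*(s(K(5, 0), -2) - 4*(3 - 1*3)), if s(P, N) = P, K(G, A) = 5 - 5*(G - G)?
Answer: -95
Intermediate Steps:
K(G, A) = 5 (K(G, A) = 5 - 5*0 = 5 + 0 = 5)
-19*(s(K(5, 0), -2) - 4*(3 - 1*3)) = -19*(5 - 4*(3 - 1*3)) = -19*(5 - 4*(3 - 3)) = -19*(5 - 4*0) = -19*(5 + 0) = -19*5 = -95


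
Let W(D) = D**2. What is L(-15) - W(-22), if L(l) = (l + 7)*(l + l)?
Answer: -244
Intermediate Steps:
L(l) = 2*l*(7 + l) (L(l) = (7 + l)*(2*l) = 2*l*(7 + l))
L(-15) - W(-22) = 2*(-15)*(7 - 15) - 1*(-22)**2 = 2*(-15)*(-8) - 1*484 = 240 - 484 = -244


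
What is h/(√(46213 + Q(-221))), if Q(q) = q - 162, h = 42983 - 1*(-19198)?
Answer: 62181*√45830/45830 ≈ 290.46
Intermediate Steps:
h = 62181 (h = 42983 + 19198 = 62181)
Q(q) = -162 + q
h/(√(46213 + Q(-221))) = 62181/(√(46213 + (-162 - 221))) = 62181/(√(46213 - 383)) = 62181/(√45830) = 62181*(√45830/45830) = 62181*√45830/45830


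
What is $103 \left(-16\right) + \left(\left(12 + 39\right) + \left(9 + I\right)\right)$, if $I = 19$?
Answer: $-1569$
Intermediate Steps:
$103 \left(-16\right) + \left(\left(12 + 39\right) + \left(9 + I\right)\right) = 103 \left(-16\right) + \left(\left(12 + 39\right) + \left(9 + 19\right)\right) = -1648 + \left(51 + 28\right) = -1648 + 79 = -1569$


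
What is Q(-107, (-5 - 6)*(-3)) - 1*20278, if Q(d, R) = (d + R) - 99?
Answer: -20451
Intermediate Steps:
Q(d, R) = -99 + R + d (Q(d, R) = (R + d) - 99 = -99 + R + d)
Q(-107, (-5 - 6)*(-3)) - 1*20278 = (-99 + (-5 - 6)*(-3) - 107) - 1*20278 = (-99 - 11*(-3) - 107) - 20278 = (-99 + 33 - 107) - 20278 = -173 - 20278 = -20451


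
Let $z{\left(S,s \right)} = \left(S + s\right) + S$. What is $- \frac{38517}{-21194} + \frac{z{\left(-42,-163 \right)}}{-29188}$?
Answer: $\frac{564734557}{309305236} \approx 1.8258$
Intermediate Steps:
$z{\left(S,s \right)} = s + 2 S$
$- \frac{38517}{-21194} + \frac{z{\left(-42,-163 \right)}}{-29188} = - \frac{38517}{-21194} + \frac{-163 + 2 \left(-42\right)}{-29188} = \left(-38517\right) \left(- \frac{1}{21194}\right) + \left(-163 - 84\right) \left(- \frac{1}{29188}\right) = \frac{38517}{21194} - - \frac{247}{29188} = \frac{38517}{21194} + \frac{247}{29188} = \frac{564734557}{309305236}$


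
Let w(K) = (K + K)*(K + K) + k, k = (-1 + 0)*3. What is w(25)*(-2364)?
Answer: -5902908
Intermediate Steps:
k = -3 (k = -1*3 = -3)
w(K) = -3 + 4*K² (w(K) = (K + K)*(K + K) - 3 = (2*K)*(2*K) - 3 = 4*K² - 3 = -3 + 4*K²)
w(25)*(-2364) = (-3 + 4*25²)*(-2364) = (-3 + 4*625)*(-2364) = (-3 + 2500)*(-2364) = 2497*(-2364) = -5902908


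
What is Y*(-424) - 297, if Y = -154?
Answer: 64999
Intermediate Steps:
Y*(-424) - 297 = -154*(-424) - 297 = 65296 - 297 = 64999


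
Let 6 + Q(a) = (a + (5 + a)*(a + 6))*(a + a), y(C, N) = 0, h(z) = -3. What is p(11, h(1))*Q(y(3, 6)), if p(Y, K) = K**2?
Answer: -54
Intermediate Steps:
Q(a) = -6 + 2*a*(a + (5 + a)*(6 + a)) (Q(a) = -6 + (a + (5 + a)*(a + 6))*(a + a) = -6 + (a + (5 + a)*(6 + a))*(2*a) = -6 + 2*a*(a + (5 + a)*(6 + a)))
p(11, h(1))*Q(y(3, 6)) = (-3)**2*(-6 + 2*0**3 + 24*0**2 + 60*0) = 9*(-6 + 2*0 + 24*0 + 0) = 9*(-6 + 0 + 0 + 0) = 9*(-6) = -54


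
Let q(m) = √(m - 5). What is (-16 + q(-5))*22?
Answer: -352 + 22*I*√10 ≈ -352.0 + 69.57*I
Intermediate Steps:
q(m) = √(-5 + m)
(-16 + q(-5))*22 = (-16 + √(-5 - 5))*22 = (-16 + √(-10))*22 = (-16 + I*√10)*22 = -352 + 22*I*√10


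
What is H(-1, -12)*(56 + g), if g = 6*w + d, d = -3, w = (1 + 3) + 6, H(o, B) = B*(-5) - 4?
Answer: 6328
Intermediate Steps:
H(o, B) = -4 - 5*B (H(o, B) = -5*B - 4 = -4 - 5*B)
w = 10 (w = 4 + 6 = 10)
g = 57 (g = 6*10 - 3 = 60 - 3 = 57)
H(-1, -12)*(56 + g) = (-4 - 5*(-12))*(56 + 57) = (-4 + 60)*113 = 56*113 = 6328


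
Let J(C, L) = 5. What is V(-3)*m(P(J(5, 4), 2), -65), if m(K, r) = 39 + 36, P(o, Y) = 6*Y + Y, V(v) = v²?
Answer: 675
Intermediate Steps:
P(o, Y) = 7*Y
m(K, r) = 75
V(-3)*m(P(J(5, 4), 2), -65) = (-3)²*75 = 9*75 = 675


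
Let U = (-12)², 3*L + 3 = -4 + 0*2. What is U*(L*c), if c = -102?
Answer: 34272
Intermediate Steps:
L = -7/3 (L = -1 + (-4 + 0*2)/3 = -1 + (-4 + 0)/3 = -1 + (⅓)*(-4) = -1 - 4/3 = -7/3 ≈ -2.3333)
U = 144
U*(L*c) = 144*(-7/3*(-102)) = 144*238 = 34272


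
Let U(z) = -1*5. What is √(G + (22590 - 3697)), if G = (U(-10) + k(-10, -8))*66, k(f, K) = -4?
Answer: √18299 ≈ 135.27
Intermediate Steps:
U(z) = -5
G = -594 (G = (-5 - 4)*66 = -9*66 = -594)
√(G + (22590 - 3697)) = √(-594 + (22590 - 3697)) = √(-594 + 18893) = √18299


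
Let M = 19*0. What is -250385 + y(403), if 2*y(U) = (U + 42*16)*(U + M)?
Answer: -67545/2 ≈ -33773.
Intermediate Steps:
M = 0
y(U) = U*(672 + U)/2 (y(U) = ((U + 42*16)*(U + 0))/2 = ((U + 672)*U)/2 = ((672 + U)*U)/2 = (U*(672 + U))/2 = U*(672 + U)/2)
-250385 + y(403) = -250385 + (½)*403*(672 + 403) = -250385 + (½)*403*1075 = -250385 + 433225/2 = -67545/2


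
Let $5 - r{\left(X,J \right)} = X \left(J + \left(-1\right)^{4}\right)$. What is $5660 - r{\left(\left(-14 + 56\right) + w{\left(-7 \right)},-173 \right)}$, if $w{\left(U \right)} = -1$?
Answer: $-1397$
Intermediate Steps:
$r{\left(X,J \right)} = 5 - X \left(1 + J\right)$ ($r{\left(X,J \right)} = 5 - X \left(J + \left(-1\right)^{4}\right) = 5 - X \left(J + 1\right) = 5 - X \left(1 + J\right)$)
$5660 - r{\left(\left(-14 + 56\right) + w{\left(-7 \right)},-173 \right)} = 5660 - \left(5 - \left(\left(-14 + 56\right) - 1\right) - - 173 \left(\left(-14 + 56\right) - 1\right)\right) = 5660 - \left(5 - \left(42 - 1\right) - - 173 \left(42 - 1\right)\right) = 5660 - \left(5 - 41 - \left(-173\right) 41\right) = 5660 - \left(5 - 41 + 7093\right) = 5660 - 7057 = -1397$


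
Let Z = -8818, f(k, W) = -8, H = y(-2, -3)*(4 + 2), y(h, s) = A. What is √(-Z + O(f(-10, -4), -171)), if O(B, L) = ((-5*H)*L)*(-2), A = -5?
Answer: √60118 ≈ 245.19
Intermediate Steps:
y(h, s) = -5
H = -30 (H = -5*(4 + 2) = -5*6 = -30)
O(B, L) = -300*L (O(B, L) = ((-5*(-30))*L)*(-2) = (150*L)*(-2) = -300*L)
√(-Z + O(f(-10, -4), -171)) = √(-1*(-8818) - 300*(-171)) = √(8818 + 51300) = √60118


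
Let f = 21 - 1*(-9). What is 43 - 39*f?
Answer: -1127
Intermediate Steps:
f = 30 (f = 21 + 9 = 30)
43 - 39*f = 43 - 39*30 = 43 - 1170 = -1127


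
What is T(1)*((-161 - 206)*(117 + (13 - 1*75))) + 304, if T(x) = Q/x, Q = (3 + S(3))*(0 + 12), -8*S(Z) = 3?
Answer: -1271047/2 ≈ -6.3552e+5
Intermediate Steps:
S(Z) = -3/8 (S(Z) = -1/8*3 = -3/8)
Q = 63/2 (Q = (3 - 3/8)*(0 + 12) = (21/8)*12 = 63/2 ≈ 31.500)
T(x) = 63/(2*x)
T(1)*((-161 - 206)*(117 + (13 - 1*75))) + 304 = ((63/2)/1)*((-161 - 206)*(117 + (13 - 1*75))) + 304 = ((63/2)*1)*(-367*(117 + (13 - 75))) + 304 = 63*(-367*(117 - 62))/2 + 304 = 63*(-367*55)/2 + 304 = (63/2)*(-20185) + 304 = -1271655/2 + 304 = -1271047/2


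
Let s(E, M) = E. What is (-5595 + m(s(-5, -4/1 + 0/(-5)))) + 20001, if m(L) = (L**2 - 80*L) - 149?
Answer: 14682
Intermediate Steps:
m(L) = -149 + L**2 - 80*L
(-5595 + m(s(-5, -4/1 + 0/(-5)))) + 20001 = (-5595 + (-149 + (-5)**2 - 80*(-5))) + 20001 = (-5595 + (-149 + 25 + 400)) + 20001 = (-5595 + 276) + 20001 = -5319 + 20001 = 14682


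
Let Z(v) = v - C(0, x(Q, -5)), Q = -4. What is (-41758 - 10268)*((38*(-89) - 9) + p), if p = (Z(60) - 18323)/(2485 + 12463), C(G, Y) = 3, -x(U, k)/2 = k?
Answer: 659519737071/3737 ≈ 1.7648e+8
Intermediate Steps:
x(U, k) = -2*k
Z(v) = -3 + v (Z(v) = v - 1*3 = v - 3 = -3 + v)
p = -9133/7474 (p = ((-3 + 60) - 18323)/(2485 + 12463) = (57 - 18323)/14948 = -18266*1/14948 = -9133/7474 ≈ -1.2220)
(-41758 - 10268)*((38*(-89) - 9) + p) = (-41758 - 10268)*((38*(-89) - 9) - 9133/7474) = -52026*((-3382 - 9) - 9133/7474) = -52026*(-3391 - 9133/7474) = -52026*(-25353467/7474) = 659519737071/3737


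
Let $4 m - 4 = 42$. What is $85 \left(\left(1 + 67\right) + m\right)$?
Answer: $\frac{13515}{2} \approx 6757.5$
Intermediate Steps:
$m = \frac{23}{2}$ ($m = 1 + \frac{1}{4} \cdot 42 = 1 + \frac{21}{2} = \frac{23}{2} \approx 11.5$)
$85 \left(\left(1 + 67\right) + m\right) = 85 \left(\left(1 + 67\right) + \frac{23}{2}\right) = 85 \left(68 + \frac{23}{2}\right) = 85 \cdot \frac{159}{2} = \frac{13515}{2}$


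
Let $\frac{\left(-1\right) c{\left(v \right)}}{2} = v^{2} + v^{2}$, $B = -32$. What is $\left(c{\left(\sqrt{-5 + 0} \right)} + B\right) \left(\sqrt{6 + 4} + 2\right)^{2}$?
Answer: $-168 - 48 \sqrt{10} \approx -319.79$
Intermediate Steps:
$c{\left(v \right)} = - 4 v^{2}$ ($c{\left(v \right)} = - 2 \left(v^{2} + v^{2}\right) = - 2 \cdot 2 v^{2} = - 4 v^{2}$)
$\left(c{\left(\sqrt{-5 + 0} \right)} + B\right) \left(\sqrt{6 + 4} + 2\right)^{2} = \left(- 4 \left(\sqrt{-5 + 0}\right)^{2} - 32\right) \left(\sqrt{6 + 4} + 2\right)^{2} = \left(- 4 \left(\sqrt{-5}\right)^{2} - 32\right) \left(\sqrt{10} + 2\right)^{2} = \left(- 4 \left(i \sqrt{5}\right)^{2} - 32\right) \left(2 + \sqrt{10}\right)^{2} = \left(\left(-4\right) \left(-5\right) - 32\right) \left(2 + \sqrt{10}\right)^{2} = \left(20 - 32\right) \left(2 + \sqrt{10}\right)^{2} = - 12 \left(2 + \sqrt{10}\right)^{2}$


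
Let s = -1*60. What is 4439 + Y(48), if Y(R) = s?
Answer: 4379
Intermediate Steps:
s = -60
Y(R) = -60
4439 + Y(48) = 4439 - 60 = 4379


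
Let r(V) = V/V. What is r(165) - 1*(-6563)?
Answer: 6564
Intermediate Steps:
r(V) = 1
r(165) - 1*(-6563) = 1 - 1*(-6563) = 1 + 6563 = 6564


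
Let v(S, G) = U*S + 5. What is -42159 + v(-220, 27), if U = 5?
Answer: -43254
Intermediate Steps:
v(S, G) = 5 + 5*S (v(S, G) = 5*S + 5 = 5 + 5*S)
-42159 + v(-220, 27) = -42159 + (5 + 5*(-220)) = -42159 + (5 - 1100) = -42159 - 1095 = -43254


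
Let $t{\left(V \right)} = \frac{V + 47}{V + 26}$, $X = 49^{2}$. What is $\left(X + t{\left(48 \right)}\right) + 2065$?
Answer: $\frac{330579}{74} \approx 4467.3$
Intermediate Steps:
$X = 2401$
$t{\left(V \right)} = \frac{47 + V}{26 + V}$
$\left(X + t{\left(48 \right)}\right) + 2065 = \left(2401 + \frac{47 + 48}{26 + 48}\right) + 2065 = \left(2401 + \frac{1}{74} \cdot 95\right) + 2065 = \left(2401 + \frac{95}{74}\right) + 2065 = \frac{177769}{74} + 2065 = \frac{330579}{74}$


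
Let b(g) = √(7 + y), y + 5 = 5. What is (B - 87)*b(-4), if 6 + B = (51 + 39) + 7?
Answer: 4*√7 ≈ 10.583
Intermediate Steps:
y = 0 (y = -5 + 5 = 0)
B = 91 (B = -6 + ((51 + 39) + 7) = -6 + (90 + 7) = -6 + 97 = 91)
b(g) = √7 (b(g) = √(7 + 0) = √7)
(B - 87)*b(-4) = (91 - 87)*√7 = 4*√7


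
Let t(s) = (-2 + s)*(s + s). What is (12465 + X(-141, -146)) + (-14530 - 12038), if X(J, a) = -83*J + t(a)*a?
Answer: -6311936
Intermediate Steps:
t(s) = 2*s*(-2 + s) (t(s) = (-2 + s)*(2*s) = 2*s*(-2 + s))
X(J, a) = -83*J + 2*a²*(-2 + a) (X(J, a) = -83*J + (2*a*(-2 + a))*a = -83*J + 2*a²*(-2 + a))
(12465 + X(-141, -146)) + (-14530 - 12038) = (12465 + (-83*(-141) + 2*(-146)²*(-2 - 146))) + (-14530 - 12038) = (12465 + (11703 + 2*21316*(-148))) - 26568 = (12465 + (11703 - 6309536)) - 26568 = (12465 - 6297833) - 26568 = -6285368 - 26568 = -6311936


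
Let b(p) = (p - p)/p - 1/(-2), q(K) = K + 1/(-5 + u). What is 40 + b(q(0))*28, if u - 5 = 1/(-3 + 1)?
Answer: 54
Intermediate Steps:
u = 9/2 (u = 5 + 1/(-3 + 1) = 5 + 1/(-2) = 5 - ½ = 9/2 ≈ 4.5000)
q(K) = -2 + K (q(K) = K + 1/(-5 + 9/2) = K + 1/(-½) = K - 2 = -2 + K)
b(p) = ½ (b(p) = 0/p - 1*(-½) = 0 + ½ = ½)
40 + b(q(0))*28 = 40 + (½)*28 = 40 + 14 = 54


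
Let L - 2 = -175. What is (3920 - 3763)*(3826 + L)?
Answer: 573521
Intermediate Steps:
L = -173 (L = 2 - 175 = -173)
(3920 - 3763)*(3826 + L) = (3920 - 3763)*(3826 - 173) = 157*3653 = 573521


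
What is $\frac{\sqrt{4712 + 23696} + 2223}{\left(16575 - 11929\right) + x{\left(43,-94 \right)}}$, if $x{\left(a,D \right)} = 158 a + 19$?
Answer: $\frac{2223}{11459} + \frac{2 \sqrt{7102}}{11459} \approx 0.2087$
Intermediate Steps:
$x{\left(a,D \right)} = 19 + 158 a$
$\frac{\sqrt{4712 + 23696} + 2223}{\left(16575 - 11929\right) + x{\left(43,-94 \right)}} = \frac{\sqrt{4712 + 23696} + 2223}{\left(16575 - 11929\right) + \left(19 + 158 \cdot 43\right)} = \frac{\sqrt{28408} + 2223}{4646 + \left(19 + 6794\right)} = \frac{2 \sqrt{7102} + 2223}{4646 + 6813} = \frac{2223 + 2 \sqrt{7102}}{11459} = \left(2223 + 2 \sqrt{7102}\right) \frac{1}{11459} = \frac{2223}{11459} + \frac{2 \sqrt{7102}}{11459}$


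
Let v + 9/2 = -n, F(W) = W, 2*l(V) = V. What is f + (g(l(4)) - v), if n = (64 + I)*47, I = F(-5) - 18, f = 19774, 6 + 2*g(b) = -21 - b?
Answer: 21691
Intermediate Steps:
l(V) = V/2
g(b) = -27/2 - b/2 (g(b) = -3 + (-21 - b)/2 = -3 + (-21/2 - b/2) = -27/2 - b/2)
I = -23 (I = -5 - 18 = -23)
n = 1927 (n = (64 - 23)*47 = 41*47 = 1927)
v = -3863/2 (v = -9/2 - 1*1927 = -9/2 - 1927 = -3863/2 ≈ -1931.5)
f + (g(l(4)) - v) = 19774 + ((-27/2 - 4/4) - 1*(-3863/2)) = 19774 + ((-27/2 - ½*2) + 3863/2) = 19774 + ((-27/2 - 1) + 3863/2) = 19774 + (-29/2 + 3863/2) = 19774 + 1917 = 21691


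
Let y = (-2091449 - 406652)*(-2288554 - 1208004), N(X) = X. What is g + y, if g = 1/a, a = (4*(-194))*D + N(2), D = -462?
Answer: 3131531967104852013/358514 ≈ 8.7348e+12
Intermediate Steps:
a = 358514 (a = (4*(-194))*(-462) + 2 = -776*(-462) + 2 = 358512 + 2 = 358514)
g = 1/358514 ≈ 2.7893e-6
y = 8734755036358 (y = -2498101*(-3496558) = 8734755036358)
g + y = 1/358514 + 8734755036358 = 3131531967104852013/358514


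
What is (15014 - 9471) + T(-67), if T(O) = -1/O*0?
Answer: 5543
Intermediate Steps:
T(O) = 0
(15014 - 9471) + T(-67) = (15014 - 9471) + 0 = 5543 + 0 = 5543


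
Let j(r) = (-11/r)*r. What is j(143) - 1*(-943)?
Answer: 932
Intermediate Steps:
j(r) = -11
j(143) - 1*(-943) = -11 - 1*(-943) = -11 + 943 = 932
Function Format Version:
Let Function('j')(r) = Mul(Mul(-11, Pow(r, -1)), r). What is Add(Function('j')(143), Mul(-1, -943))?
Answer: 932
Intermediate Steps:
Function('j')(r) = -11
Add(Function('j')(143), Mul(-1, -943)) = Add(-11, Mul(-1, -943)) = Add(-11, 943) = 932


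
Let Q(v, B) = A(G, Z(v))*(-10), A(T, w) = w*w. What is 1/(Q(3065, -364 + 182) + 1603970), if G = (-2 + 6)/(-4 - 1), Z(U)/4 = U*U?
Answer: -1/14120234134496030 ≈ -7.0820e-17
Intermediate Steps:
Z(U) = 4*U**2 (Z(U) = 4*(U*U) = 4*U**2)
G = -4/5 (G = 4/(-5) = 4*(-1/5) = -4/5 ≈ -0.80000)
A(T, w) = w**2
Q(v, B) = -160*v**4 (Q(v, B) = (4*v**2)**2*(-10) = (16*v**4)*(-10) = -160*v**4)
1/(Q(3065, -364 + 182) + 1603970) = 1/(-160*3065**4 + 1603970) = 1/(-160*88251463350625 + 1603970) = 1/(-14120234136100000 + 1603970) = 1/(-14120234134496030) = -1/14120234134496030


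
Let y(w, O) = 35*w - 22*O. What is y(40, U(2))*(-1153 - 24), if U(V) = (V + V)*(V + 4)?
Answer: -1026344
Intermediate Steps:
U(V) = 2*V*(4 + V) (U(V) = (2*V)*(4 + V) = 2*V*(4 + V))
y(w, O) = -22*O + 35*w
y(40, U(2))*(-1153 - 24) = (-44*2*(4 + 2) + 35*40)*(-1153 - 24) = (-44*2*6 + 1400)*(-1177) = (-22*24 + 1400)*(-1177) = (-528 + 1400)*(-1177) = 872*(-1177) = -1026344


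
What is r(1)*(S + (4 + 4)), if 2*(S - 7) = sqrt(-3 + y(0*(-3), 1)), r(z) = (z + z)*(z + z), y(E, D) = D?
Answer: 60 + 2*I*sqrt(2) ≈ 60.0 + 2.8284*I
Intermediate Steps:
r(z) = 4*z**2 (r(z) = (2*z)*(2*z) = 4*z**2)
S = 7 + I*sqrt(2)/2 (S = 7 + sqrt(-3 + 1)/2 = 7 + sqrt(-2)/2 = 7 + (I*sqrt(2))/2 = 7 + I*sqrt(2)/2 ≈ 7.0 + 0.70711*I)
r(1)*(S + (4 + 4)) = (4*1**2)*((7 + I*sqrt(2)/2) + (4 + 4)) = (4*1)*((7 + I*sqrt(2)/2) + 8) = 4*(15 + I*sqrt(2)/2) = 60 + 2*I*sqrt(2)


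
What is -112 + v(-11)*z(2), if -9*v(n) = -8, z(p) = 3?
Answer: -328/3 ≈ -109.33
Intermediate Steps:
v(n) = 8/9 (v(n) = -⅑*(-8) = 8/9)
-112 + v(-11)*z(2) = -112 + (8/9)*3 = -112 + 8/3 = -328/3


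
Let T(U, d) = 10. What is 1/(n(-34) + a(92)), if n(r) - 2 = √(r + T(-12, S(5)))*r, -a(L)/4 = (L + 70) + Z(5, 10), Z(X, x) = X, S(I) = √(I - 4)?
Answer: I/(2*(-333*I + 34*√6)) ≈ -0.0014131 + 0.00035342*I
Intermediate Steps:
S(I) = √(-4 + I)
a(L) = -300 - 4*L (a(L) = -4*((L + 70) + 5) = -4*((70 + L) + 5) = -4*(75 + L) = -300 - 4*L)
n(r) = 2 + r*√(10 + r) (n(r) = 2 + √(r + 10)*r = 2 + √(10 + r)*r = 2 + r*√(10 + r))
1/(n(-34) + a(92)) = 1/((2 - 34*√(10 - 34)) + (-300 - 4*92)) = 1/((2 - 68*I*√6) + (-300 - 368)) = 1/((2 - 68*I*√6) - 668) = 1/(-666 - 68*I*√6)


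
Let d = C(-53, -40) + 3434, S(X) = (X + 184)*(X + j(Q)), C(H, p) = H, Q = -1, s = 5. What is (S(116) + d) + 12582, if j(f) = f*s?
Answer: 49263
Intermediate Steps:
j(f) = 5*f (j(f) = f*5 = 5*f)
S(X) = (-5 + X)*(184 + X) (S(X) = (X + 184)*(X + 5*(-1)) = (184 + X)*(X - 5) = (184 + X)*(-5 + X) = (-5 + X)*(184 + X))
d = 3381 (d = -53 + 3434 = 3381)
(S(116) + d) + 12582 = ((-920 + 116² + 179*116) + 3381) + 12582 = ((-920 + 13456 + 20764) + 3381) + 12582 = (33300 + 3381) + 12582 = 36681 + 12582 = 49263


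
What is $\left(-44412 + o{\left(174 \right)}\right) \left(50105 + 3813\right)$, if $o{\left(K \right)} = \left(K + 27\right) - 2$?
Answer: $-2383876534$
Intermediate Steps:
$o{\left(K \right)} = 25 + K$ ($o{\left(K \right)} = \left(27 + K\right) - 2 = 25 + K$)
$\left(-44412 + o{\left(174 \right)}\right) \left(50105 + 3813\right) = \left(-44412 + \left(25 + 174\right)\right) \left(50105 + 3813\right) = \left(-44412 + 199\right) 53918 = \left(-44213\right) 53918 = -2383876534$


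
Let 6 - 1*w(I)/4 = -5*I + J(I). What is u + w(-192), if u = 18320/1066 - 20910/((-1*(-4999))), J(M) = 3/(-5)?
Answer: -50632827706/13322335 ≈ -3800.6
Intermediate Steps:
J(M) = -3/5 (J(M) = 3*(-1/5) = -3/5)
u = 34645810/2664467 (u = 18320*(1/1066) - 20910/4999 = 9160/533 - 20910*1/4999 = 9160/533 - 20910/4999 = 34645810/2664467 ≈ 13.003)
w(I) = 132/5 + 20*I (w(I) = 24 - 4*(-5*I - 3/5) = 24 - 4*(-3/5 - 5*I) = 24 + (12/5 + 20*I) = 132/5 + 20*I)
u + w(-192) = 34645810/2664467 + (132/5 + 20*(-192)) = 34645810/2664467 + (132/5 - 3840) = 34645810/2664467 - 19068/5 = -50632827706/13322335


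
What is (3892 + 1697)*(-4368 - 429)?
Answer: -26810433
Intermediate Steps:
(3892 + 1697)*(-4368 - 429) = 5589*(-4797) = -26810433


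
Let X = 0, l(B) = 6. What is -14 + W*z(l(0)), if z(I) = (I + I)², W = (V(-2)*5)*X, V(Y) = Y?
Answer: -14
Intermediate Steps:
W = 0 (W = -2*5*0 = -10*0 = 0)
z(I) = 4*I² (z(I) = (2*I)² = 4*I²)
-14 + W*z(l(0)) = -14 + 0*(4*6²) = -14 + 0*(4*36) = -14 + 0*144 = -14 + 0 = -14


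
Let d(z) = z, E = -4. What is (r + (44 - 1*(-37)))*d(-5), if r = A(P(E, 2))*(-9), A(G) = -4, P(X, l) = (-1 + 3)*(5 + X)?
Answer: -585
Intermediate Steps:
P(X, l) = 10 + 2*X (P(X, l) = 2*(5 + X) = 10 + 2*X)
r = 36 (r = -4*(-9) = 36)
(r + (44 - 1*(-37)))*d(-5) = (36 + (44 - 1*(-37)))*(-5) = (36 + (44 + 37))*(-5) = (36 + 81)*(-5) = 117*(-5) = -585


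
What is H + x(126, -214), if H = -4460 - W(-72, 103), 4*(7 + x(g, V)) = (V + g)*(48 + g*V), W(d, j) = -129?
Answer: 587814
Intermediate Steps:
x(g, V) = -7 + (48 + V*g)*(V + g)/4 (x(g, V) = -7 + ((V + g)*(48 + g*V))/4 = -7 + ((V + g)*(48 + V*g))/4 = -7 + ((48 + V*g)*(V + g))/4 = -7 + (48 + V*g)*(V + g)/4)
H = -4331 (H = -4460 - 1*(-129) = -4460 + 129 = -4331)
H + x(126, -214) = -4331 + (-7 + 12*(-214) + 12*126 + (1/4)*(-214)*126**2 + (1/4)*126*(-214)**2) = -4331 + (-7 - 2568 + 1512 + (1/4)*(-214)*15876 + (1/4)*126*45796) = -4331 + (-7 - 2568 + 1512 - 849366 + 1442574) = -4331 + 592145 = 587814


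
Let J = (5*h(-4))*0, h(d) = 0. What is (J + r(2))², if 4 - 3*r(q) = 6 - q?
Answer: 0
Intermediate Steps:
r(q) = -⅔ + q/3 (r(q) = 4/3 - (6 - q)/3 = 4/3 + (-2 + q/3) = -⅔ + q/3)
J = 0 (J = (5*0)*0 = 0*0 = 0)
(J + r(2))² = (0 + (-⅔ + (⅓)*2))² = (0 + (-⅔ + ⅔))² = (0 + 0)² = 0² = 0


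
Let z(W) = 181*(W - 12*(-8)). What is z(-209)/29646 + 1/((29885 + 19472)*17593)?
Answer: -17760110968907/25742739483846 ≈ -0.68991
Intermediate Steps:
z(W) = 17376 + 181*W (z(W) = 181*(W + 96) = 181*(96 + W) = 17376 + 181*W)
z(-209)/29646 + 1/((29885 + 19472)*17593) = (17376 + 181*(-209))/29646 + 1/((29885 + 19472)*17593) = (17376 - 37829)*(1/29646) + (1/17593)/49357 = -20453*1/29646 + (1/49357)*(1/17593) = -20453/29646 + 1/868337701 = -17760110968907/25742739483846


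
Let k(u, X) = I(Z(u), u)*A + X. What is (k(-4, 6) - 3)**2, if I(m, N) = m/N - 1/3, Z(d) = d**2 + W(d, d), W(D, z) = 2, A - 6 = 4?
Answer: 18496/9 ≈ 2055.1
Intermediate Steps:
A = 10 (A = 6 + 4 = 10)
Z(d) = 2 + d**2 (Z(d) = d**2 + 2 = 2 + d**2)
I(m, N) = -1/3 + m/N (I(m, N) = m/N - 1*1/3 = m/N - 1/3 = -1/3 + m/N)
k(u, X) = X + 10*(2 + u**2 - u/3)/u (k(u, X) = (((2 + u**2) - u/3)/u)*10 + X = ((2 + u**2 - u/3)/u)*10 + X = 10*(2 + u**2 - u/3)/u + X = X + 10*(2 + u**2 - u/3)/u)
(k(-4, 6) - 3)**2 = ((-10/3 + 6 + 10*(-4) + 20/(-4)) - 3)**2 = ((-10/3 + 6 - 40 + 20*(-1/4)) - 3)**2 = ((-10/3 + 6 - 40 - 5) - 3)**2 = (-127/3 - 3)**2 = (-136/3)**2 = 18496/9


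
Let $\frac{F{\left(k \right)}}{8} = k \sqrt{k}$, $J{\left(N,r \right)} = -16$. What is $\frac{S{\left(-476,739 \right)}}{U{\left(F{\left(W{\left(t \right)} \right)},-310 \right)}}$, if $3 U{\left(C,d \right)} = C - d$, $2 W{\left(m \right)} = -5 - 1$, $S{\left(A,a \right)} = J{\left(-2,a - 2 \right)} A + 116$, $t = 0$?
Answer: $\frac{1797690}{24457} + \frac{139176 i \sqrt{3}}{24457} \approx 73.504 + 9.8565 i$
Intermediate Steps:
$S{\left(A,a \right)} = 116 - 16 A$ ($S{\left(A,a \right)} = - 16 A + 116 = 116 - 16 A$)
$W{\left(m \right)} = -3$ ($W{\left(m \right)} = \frac{-5 - 1}{2} = \frac{1}{2} \left(-6\right) = -3$)
$F{\left(k \right)} = 8 k^{\frac{3}{2}}$ ($F{\left(k \right)} = 8 k \sqrt{k} = 8 k^{\frac{3}{2}}$)
$U{\left(C,d \right)} = - \frac{d}{3} + \frac{C}{3}$ ($U{\left(C,d \right)} = \frac{C - d}{3} = - \frac{d}{3} + \frac{C}{3}$)
$\frac{S{\left(-476,739 \right)}}{U{\left(F{\left(W{\left(t \right)} \right)},-310 \right)}} = \frac{116 - -7616}{\left(- \frac{1}{3}\right) \left(-310\right) + \frac{8 \left(-3\right)^{\frac{3}{2}}}{3}} = \frac{116 + 7616}{\frac{310}{3} + \frac{8 \left(- 3 i \sqrt{3}\right)}{3}} = \frac{7732}{\frac{310}{3} + \frac{\left(-24\right) i \sqrt{3}}{3}} = \frac{7732}{\frac{310}{3} - 8 i \sqrt{3}}$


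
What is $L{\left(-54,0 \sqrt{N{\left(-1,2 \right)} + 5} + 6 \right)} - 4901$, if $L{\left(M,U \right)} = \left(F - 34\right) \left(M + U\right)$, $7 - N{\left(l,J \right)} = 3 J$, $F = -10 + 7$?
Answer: $-3125$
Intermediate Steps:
$F = -3$
$N{\left(l,J \right)} = 7 - 3 J$
$L{\left(M,U \right)} = - 37 M - 37 U$ ($L{\left(M,U \right)} = \left(-3 - 34\right) \left(M + U\right) = - 37 \left(M + U\right) = - 37 M - 37 U$)
$L{\left(-54,0 \sqrt{N{\left(-1,2 \right)} + 5} + 6 \right)} - 4901 = \left(\left(-37\right) \left(-54\right) - 37 \left(0 \sqrt{\left(7 - 6\right) + 5} + 6\right)\right) - 4901 = \left(1998 - 37 \left(0 \sqrt{\left(7 - 6\right) + 5} + 6\right)\right) - 4901 = \left(1998 - 37 \left(0 \sqrt{1 + 5} + 6\right)\right) - 4901 = \left(1998 - 37 \left(0 \sqrt{6} + 6\right)\right) - 4901 = \left(1998 - 37 \left(0 + 6\right)\right) - 4901 = \left(1998 - 222\right) - 4901 = 1776 - 4901 = -3125$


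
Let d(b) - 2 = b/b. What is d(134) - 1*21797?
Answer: -21794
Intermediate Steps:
d(b) = 3 (d(b) = 2 + b/b = 2 + 1 = 3)
d(134) - 1*21797 = 3 - 1*21797 = 3 - 21797 = -21794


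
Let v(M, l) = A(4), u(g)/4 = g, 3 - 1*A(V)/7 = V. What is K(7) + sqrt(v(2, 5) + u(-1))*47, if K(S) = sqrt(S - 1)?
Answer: sqrt(6) + 47*I*sqrt(11) ≈ 2.4495 + 155.88*I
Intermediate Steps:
A(V) = 21 - 7*V
K(S) = sqrt(-1 + S)
u(g) = 4*g
v(M, l) = -7 (v(M, l) = 21 - 7*4 = 21 - 28 = -7)
K(7) + sqrt(v(2, 5) + u(-1))*47 = sqrt(-1 + 7) + sqrt(-7 + 4*(-1))*47 = sqrt(6) + sqrt(-7 - 4)*47 = sqrt(6) + sqrt(-11)*47 = sqrt(6) + (I*sqrt(11))*47 = sqrt(6) + 47*I*sqrt(11)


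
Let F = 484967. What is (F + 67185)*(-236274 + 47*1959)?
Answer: -79620870552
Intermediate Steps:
(F + 67185)*(-236274 + 47*1959) = (484967 + 67185)*(-236274 + 47*1959) = 552152*(-236274 + 92073) = 552152*(-144201) = -79620870552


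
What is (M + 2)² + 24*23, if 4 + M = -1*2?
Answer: 568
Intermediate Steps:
M = -6 (M = -4 - 1*2 = -4 - 2 = -6)
(M + 2)² + 24*23 = (-6 + 2)² + 24*23 = (-4)² + 552 = 16 + 552 = 568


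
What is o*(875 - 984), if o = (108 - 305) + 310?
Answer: -12317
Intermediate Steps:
o = 113 (o = -197 + 310 = 113)
o*(875 - 984) = 113*(875 - 984) = 113*(-109) = -12317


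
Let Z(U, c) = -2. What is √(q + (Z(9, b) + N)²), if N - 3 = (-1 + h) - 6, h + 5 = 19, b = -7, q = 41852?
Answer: 2*√10479 ≈ 204.73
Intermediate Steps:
h = 14 (h = -5 + 19 = 14)
N = 10 (N = 3 + ((-1 + 14) - 6) = 3 + (13 - 6) = 3 + 7 = 10)
√(q + (Z(9, b) + N)²) = √(41852 + (-2 + 10)²) = √(41852 + 8²) = √(41852 + 64) = √41916 = 2*√10479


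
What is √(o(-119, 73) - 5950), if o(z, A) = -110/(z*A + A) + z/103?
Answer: I*√1171182427552978/443621 ≈ 77.144*I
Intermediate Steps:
o(z, A) = -110/(A + A*z) + z/103 (o(z, A) = -110/(A*z + A) + z*(1/103) = -110/(A + A*z) + z/103)
√(o(-119, 73) - 5950) = √((1/103)*(-11330 + 73*(-119) + 73*(-119)²)/(73*(1 - 119)) - 5950) = √((1/103)*(1/73)*(-11330 - 8687 + 73*14161)/(-118) - 5950) = √((1/103)*(1/73)*(-1/118)*(-11330 - 8687 + 1033753) - 5950) = √((1/103)*(1/73)*(-1/118)*1013736 - 5950) = √(-506868/443621 - 5950) = √(-2640051818/443621) = I*√1171182427552978/443621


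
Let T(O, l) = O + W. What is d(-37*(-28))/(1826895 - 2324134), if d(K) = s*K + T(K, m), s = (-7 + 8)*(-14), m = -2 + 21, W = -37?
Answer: 13505/497239 ≈ 0.027160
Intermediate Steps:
m = 19
T(O, l) = -37 + O (T(O, l) = O - 37 = -37 + O)
s = -14 (s = 1*(-14) = -14)
d(K) = -37 - 13*K (d(K) = -14*K + (-37 + K) = -37 - 13*K)
d(-37*(-28))/(1826895 - 2324134) = (-37 - (-481)*(-28))/(1826895 - 2324134) = (-37 - 13*1036)/(-497239) = (-37 - 13468)*(-1/497239) = -13505*(-1/497239) = 13505/497239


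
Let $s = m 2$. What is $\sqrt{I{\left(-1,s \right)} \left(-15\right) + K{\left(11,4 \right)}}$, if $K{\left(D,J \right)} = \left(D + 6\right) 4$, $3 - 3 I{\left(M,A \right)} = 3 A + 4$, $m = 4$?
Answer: $\sqrt{193} \approx 13.892$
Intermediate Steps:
$s = 8$ ($s = 4 \cdot 2 = 8$)
$I{\left(M,A \right)} = - \frac{1}{3} - A$ ($I{\left(M,A \right)} = 1 - \frac{3 A + 4}{3} = 1 - \frac{4 + 3 A}{3} = 1 - \left(\frac{4}{3} + A\right) = - \frac{1}{3} - A$)
$K{\left(D,J \right)} = 24 + 4 D$ ($K{\left(D,J \right)} = \left(6 + D\right) 4 = 24 + 4 D$)
$\sqrt{I{\left(-1,s \right)} \left(-15\right) + K{\left(11,4 \right)}} = \sqrt{\left(- \frac{1}{3} - 8\right) \left(-15\right) + \left(24 + 4 \cdot 11\right)} = \sqrt{\left(- \frac{1}{3} - 8\right) \left(-15\right) + \left(24 + 44\right)} = \sqrt{\left(- \frac{25}{3}\right) \left(-15\right) + 68} = \sqrt{125 + 68} = \sqrt{193}$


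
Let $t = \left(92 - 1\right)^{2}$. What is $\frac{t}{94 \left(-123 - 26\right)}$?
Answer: $- \frac{8281}{14006} \approx -0.59125$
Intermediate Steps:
$t = 8281$ ($t = 91^{2} = 8281$)
$\frac{t}{94 \left(-123 - 26\right)} = \frac{8281}{94 \left(-123 - 26\right)} = \frac{8281}{94 \left(-149\right)} = \frac{8281}{-14006} = 8281 \left(- \frac{1}{14006}\right) = - \frac{8281}{14006}$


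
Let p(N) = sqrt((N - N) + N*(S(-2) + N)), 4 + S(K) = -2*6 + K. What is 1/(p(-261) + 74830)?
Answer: 74830/5599456081 - 9*sqrt(899)/5599456081 ≈ 1.3316e-5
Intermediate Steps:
S(K) = -16 + K (S(K) = -4 + (-2*6 + K) = -4 + (-12 + K) = -16 + K)
p(N) = sqrt(N*(-18 + N)) (p(N) = sqrt((N - N) + N*((-16 - 2) + N)) = sqrt(0 + N*(-18 + N)) = sqrt(N*(-18 + N)))
1/(p(-261) + 74830) = 1/(sqrt(-261*(-18 - 261)) + 74830) = 1/(sqrt(-261*(-279)) + 74830) = 1/(sqrt(72819) + 74830) = 1/(9*sqrt(899) + 74830) = 1/(74830 + 9*sqrt(899))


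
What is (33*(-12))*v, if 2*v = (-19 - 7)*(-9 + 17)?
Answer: 41184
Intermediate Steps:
v = -104 (v = ((-19 - 7)*(-9 + 17))/2 = (-26*8)/2 = (1/2)*(-208) = -104)
(33*(-12))*v = (33*(-12))*(-104) = -396*(-104) = 41184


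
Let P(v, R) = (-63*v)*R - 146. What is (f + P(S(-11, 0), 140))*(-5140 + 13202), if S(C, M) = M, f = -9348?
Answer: -76540628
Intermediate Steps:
P(v, R) = -146 - 63*R*v (P(v, R) = -63*R*v - 146 = -146 - 63*R*v)
(f + P(S(-11, 0), 140))*(-5140 + 13202) = (-9348 + (-146 - 63*140*0))*(-5140 + 13202) = (-9348 + (-146 + 0))*8062 = (-9348 - 146)*8062 = -9494*8062 = -76540628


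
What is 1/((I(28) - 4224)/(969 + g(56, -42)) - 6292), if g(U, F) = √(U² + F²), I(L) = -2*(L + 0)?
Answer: -1039/6541668 ≈ -0.00015883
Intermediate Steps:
I(L) = -2*L
g(U, F) = √(F² + U²)
1/((I(28) - 4224)/(969 + g(56, -42)) - 6292) = 1/((-2*28 - 4224)/(969 + √((-42)² + 56²)) - 6292) = 1/((-56 - 4224)/(969 + √(1764 + 3136)) - 6292) = 1/(-4280/(969 + √4900) - 6292) = 1/(-4280/(969 + 70) - 6292) = 1/(-4280/1039 - 6292) = 1/(-6541668/1039) = -1039/6541668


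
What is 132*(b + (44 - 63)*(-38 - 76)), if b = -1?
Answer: 285780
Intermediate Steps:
132*(b + (44 - 63)*(-38 - 76)) = 132*(-1 + (44 - 63)*(-38 - 76)) = 132*(-1 - 19*(-114)) = 132*(-1 + 2166) = 132*2165 = 285780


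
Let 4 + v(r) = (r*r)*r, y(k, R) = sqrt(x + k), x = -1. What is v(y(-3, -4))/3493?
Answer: -4/3493 - 8*I/3493 ≈ -0.0011451 - 0.0022903*I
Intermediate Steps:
y(k, R) = sqrt(-1 + k)
v(r) = -4 + r**3 (v(r) = -4 + (r*r)*r = -4 + r**2*r = -4 + r**3)
v(y(-3, -4))/3493 = (-4 + (sqrt(-1 - 3))**3)/3493 = (-4 + (sqrt(-4))**3)*(1/3493) = (-4 + (2*I)**3)*(1/3493) = (-4 - 8*I)*(1/3493) = -4/3493 - 8*I/3493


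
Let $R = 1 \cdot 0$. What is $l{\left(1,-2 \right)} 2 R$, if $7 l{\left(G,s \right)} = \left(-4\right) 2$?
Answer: $0$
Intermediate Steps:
$R = 0$
$l{\left(G,s \right)} = - \frac{8}{7}$ ($l{\left(G,s \right)} = \frac{\left(-4\right) 2}{7} = \frac{1}{7} \left(-8\right) = - \frac{8}{7}$)
$l{\left(1,-2 \right)} 2 R = \left(- \frac{8}{7}\right) 2 \cdot 0 = \left(- \frac{16}{7}\right) 0 = 0$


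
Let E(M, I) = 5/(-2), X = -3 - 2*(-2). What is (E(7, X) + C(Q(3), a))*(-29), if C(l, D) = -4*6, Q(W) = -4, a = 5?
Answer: 1537/2 ≈ 768.50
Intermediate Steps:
X = 1 (X = -3 + 4 = 1)
C(l, D) = -24
E(M, I) = -5/2 (E(M, I) = 5*(-½) = -5/2)
(E(7, X) + C(Q(3), a))*(-29) = (-5/2 - 24)*(-29) = -53/2*(-29) = 1537/2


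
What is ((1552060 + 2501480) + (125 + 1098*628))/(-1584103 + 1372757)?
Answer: -4743209/211346 ≈ -22.443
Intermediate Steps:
((1552060 + 2501480) + (125 + 1098*628))/(-1584103 + 1372757) = (4053540 + (125 + 689544))/(-211346) = (4053540 + 689669)*(-1/211346) = 4743209*(-1/211346) = -4743209/211346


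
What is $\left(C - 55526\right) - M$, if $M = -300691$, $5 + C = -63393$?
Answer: $181767$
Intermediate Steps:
$C = -63398$ ($C = -5 - 63393 = -63398$)
$\left(C - 55526\right) - M = \left(-63398 - 55526\right) - -300691 = -118924 + 300691 = 181767$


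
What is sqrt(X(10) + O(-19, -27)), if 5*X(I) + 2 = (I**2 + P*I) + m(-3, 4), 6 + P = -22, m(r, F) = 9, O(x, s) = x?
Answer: 2*I*sqrt(335)/5 ≈ 7.3212*I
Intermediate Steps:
P = -28 (P = -6 - 22 = -28)
X(I) = 7/5 - 28*I/5 + I**2/5 (X(I) = -2/5 + ((I**2 - 28*I) + 9)/5 = -2/5 + (9 + I**2 - 28*I)/5 = -2/5 + (9/5 - 28*I/5 + I**2/5) = 7/5 - 28*I/5 + I**2/5)
sqrt(X(10) + O(-19, -27)) = sqrt((7/5 - 28/5*10 + (1/5)*10**2) - 19) = sqrt((7/5 - 56 + (1/5)*100) - 19) = sqrt((7/5 - 56 + 20) - 19) = sqrt(-173/5 - 19) = sqrt(-268/5) = 2*I*sqrt(335)/5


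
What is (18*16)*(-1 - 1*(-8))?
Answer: 2016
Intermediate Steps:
(18*16)*(-1 - 1*(-8)) = 288*(-1 + 8) = 288*7 = 2016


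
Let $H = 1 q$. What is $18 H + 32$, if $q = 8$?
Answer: $176$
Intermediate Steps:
$H = 8$ ($H = 1 \cdot 8 = 8$)
$18 H + 32 = 18 \cdot 8 + 32 = 144 + 32 = 176$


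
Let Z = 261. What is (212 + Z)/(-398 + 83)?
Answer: -473/315 ≈ -1.5016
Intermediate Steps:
(212 + Z)/(-398 + 83) = (212 + 261)/(-398 + 83) = 473/(-315) = 473*(-1/315) = -473/315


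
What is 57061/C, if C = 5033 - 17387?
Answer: -57061/12354 ≈ -4.6188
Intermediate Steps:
C = -12354
57061/C = 57061/(-12354) = 57061*(-1/12354) = -57061/12354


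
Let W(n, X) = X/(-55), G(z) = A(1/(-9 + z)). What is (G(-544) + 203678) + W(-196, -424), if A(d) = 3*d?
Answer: 6195100677/30415 ≈ 2.0369e+5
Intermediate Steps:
G(z) = 3/(-9 + z)
W(n, X) = -X/55 (W(n, X) = X*(-1/55) = -X/55)
(G(-544) + 203678) + W(-196, -424) = (3/(-9 - 544) + 203678) - 1/55*(-424) = (3/(-553) + 203678) + 424/55 = (3*(-1/553) + 203678) + 424/55 = (-3/553 + 203678) + 424/55 = 112633931/553 + 424/55 = 6195100677/30415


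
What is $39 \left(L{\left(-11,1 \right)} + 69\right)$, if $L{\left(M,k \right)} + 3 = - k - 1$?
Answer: $2496$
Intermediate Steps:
$L{\left(M,k \right)} = -4 - k$ ($L{\left(M,k \right)} = -3 - \left(1 + k\right) = -4 - k$)
$39 \left(L{\left(-11,1 \right)} + 69\right) = 39 \left(\left(-4 - 1\right) + 69\right) = 39 \left(-5 + 69\right) = 39 \cdot 64 = 2496$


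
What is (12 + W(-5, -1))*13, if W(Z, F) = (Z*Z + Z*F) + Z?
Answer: 481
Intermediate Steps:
W(Z, F) = Z + Z² + F*Z (W(Z, F) = (Z² + F*Z) + Z = Z + Z² + F*Z)
(12 + W(-5, -1))*13 = (12 - 5*(1 - 1 - 5))*13 = (12 - 5*(-5))*13 = (12 + 25)*13 = 37*13 = 481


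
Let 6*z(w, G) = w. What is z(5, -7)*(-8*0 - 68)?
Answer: -170/3 ≈ -56.667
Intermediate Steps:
z(w, G) = w/6
z(5, -7)*(-8*0 - 68) = ((⅙)*5)*(-8*0 - 68) = 5*(0 - 68)/6 = (⅚)*(-68) = -170/3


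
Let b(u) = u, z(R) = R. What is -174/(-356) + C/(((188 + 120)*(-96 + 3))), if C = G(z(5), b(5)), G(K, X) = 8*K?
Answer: 621227/1274658 ≈ 0.48737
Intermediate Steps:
C = 40 (C = 8*5 = 40)
-174/(-356) + C/(((188 + 120)*(-96 + 3))) = -174/(-356) + 40/(((188 + 120)*(-96 + 3))) = -174*(-1/356) + 40/((308*(-93))) = 87/178 + 40/(-28644) = 87/178 + 40*(-1/28644) = 87/178 - 10/7161 = 621227/1274658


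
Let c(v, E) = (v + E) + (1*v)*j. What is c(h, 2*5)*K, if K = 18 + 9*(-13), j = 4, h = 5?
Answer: -3465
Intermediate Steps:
c(v, E) = E + 5*v (c(v, E) = (v + E) + (1*v)*4 = (E + v) + v*4 = (E + v) + 4*v = E + 5*v)
K = -99 (K = 18 - 117 = -99)
c(h, 2*5)*K = (2*5 + 5*5)*(-99) = (10 + 25)*(-99) = 35*(-99) = -3465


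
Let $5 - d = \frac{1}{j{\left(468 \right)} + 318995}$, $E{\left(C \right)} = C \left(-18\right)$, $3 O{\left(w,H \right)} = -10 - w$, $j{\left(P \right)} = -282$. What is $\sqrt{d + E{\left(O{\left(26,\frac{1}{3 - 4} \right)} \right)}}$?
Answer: $\frac{2 \sqrt{5612183114709}}{318713} \approx 14.866$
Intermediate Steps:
$O{\left(w,H \right)} = - \frac{10}{3} - \frac{w}{3}$ ($O{\left(w,H \right)} = \frac{-10 - w}{3} = - \frac{10}{3} - \frac{w}{3}$)
$E{\left(C \right)} = - 18 C$
$d = \frac{1593564}{318713}$ ($d = 5 - \frac{1}{-282 + 318995} = 5 - \frac{1}{318713} = \frac{1593564}{318713} \approx 5.0$)
$\sqrt{d + E{\left(O{\left(26,\frac{1}{3 - 4} \right)} \right)}} = \sqrt{\frac{1593564}{318713} - 18 \left(- \frac{10}{3} - \frac{26}{3}\right)} = \sqrt{\frac{1593564}{318713} - -216} = \sqrt{\frac{1593564}{318713} + 216} = \sqrt{\frac{70435572}{318713}} = \frac{2 \sqrt{5612183114709}}{318713}$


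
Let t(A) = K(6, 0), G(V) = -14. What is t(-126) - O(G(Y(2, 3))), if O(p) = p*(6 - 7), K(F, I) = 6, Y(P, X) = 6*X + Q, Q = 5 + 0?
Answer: -8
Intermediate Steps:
Q = 5
Y(P, X) = 5 + 6*X (Y(P, X) = 6*X + 5 = 5 + 6*X)
t(A) = 6
O(p) = -p (O(p) = p*(-1) = -p)
t(-126) - O(G(Y(2, 3))) = 6 - (-1)*(-14) = 6 - 1*14 = 6 - 14 = -8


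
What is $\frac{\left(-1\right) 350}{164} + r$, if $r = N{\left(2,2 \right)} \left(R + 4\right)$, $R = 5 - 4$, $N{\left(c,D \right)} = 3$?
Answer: $\frac{1055}{82} \approx 12.866$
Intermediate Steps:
$R = 1$ ($R = 5 - 4 = 1$)
$r = 15$ ($r = 3 \left(1 + 4\right) = 3 \cdot 5 = 15$)
$\frac{\left(-1\right) 350}{164} + r = \frac{\left(-1\right) 350}{164} + 15 = \left(-350\right) \frac{1}{164} + 15 = - \frac{175}{82} + 15 = \frac{1055}{82}$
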